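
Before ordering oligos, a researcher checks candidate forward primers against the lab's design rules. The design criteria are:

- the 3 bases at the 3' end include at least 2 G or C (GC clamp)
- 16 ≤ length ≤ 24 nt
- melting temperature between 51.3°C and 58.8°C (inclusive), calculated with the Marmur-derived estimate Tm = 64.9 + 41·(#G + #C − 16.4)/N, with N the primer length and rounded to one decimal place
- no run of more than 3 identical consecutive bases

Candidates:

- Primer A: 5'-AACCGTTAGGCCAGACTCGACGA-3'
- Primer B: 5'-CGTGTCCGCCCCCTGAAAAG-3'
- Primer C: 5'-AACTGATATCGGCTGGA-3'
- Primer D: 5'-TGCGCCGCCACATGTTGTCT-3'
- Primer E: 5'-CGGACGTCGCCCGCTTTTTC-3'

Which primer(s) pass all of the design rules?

Primer A (23 nt, A=7 T=3 G=6 C=7): 3' end CGA has 2 G/C ✓; length 23 ✓; Tm = 64.9 + 41·(13 − 16.4)/23 = 58.8°C ✓; longest run = 2 ✓ — passes.
Primer B (20 nt, A=4 T=3 G=5 C=8): 3' end AAG has 1 G/C, need ≥2 ✗; length 20 ✓; Tm = 64.9 + 41·(13 − 16.4)/20 = 57.9°C ✓; longest run = 5, exceeds 3 ✗ — fails.
Primer C (17 nt, A=5 T=4 G=5 C=3): 3' end GGA has 2 G/C ✓; length 17 ✓; Tm = 64.9 + 41·(8 − 16.4)/17 = 44.6°C, outside 51.3–58.8°C ✗; longest run = 2 ✓ — fails.
Primer D (20 nt, A=2 T=6 G=5 C=7): 3' end TCT has 1 G/C, need ≥2 ✗; length 20 ✓; Tm = 64.9 + 41·(12 − 16.4)/20 = 55.9°C ✓; longest run = 2 ✓ — fails.
Primer E (20 nt, A=1 T=6 G=5 C=8): 3' end TTC has 1 G/C, need ≥2 ✗; length 20 ✓; Tm = 64.9 + 41·(13 − 16.4)/20 = 57.9°C ✓; longest run = 5, exceeds 3 ✗ — fails.

Primer A only.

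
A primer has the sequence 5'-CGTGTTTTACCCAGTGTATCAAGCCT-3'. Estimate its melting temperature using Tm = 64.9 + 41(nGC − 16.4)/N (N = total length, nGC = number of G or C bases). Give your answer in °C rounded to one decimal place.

58.0°C

Base counts: A=5, T=9, G=5, C=7; G+C = 12, N = 26.
Tm = 64.9 + 41·(12 − 16.4)/26 = 64.9 + -180.40/26 = 58.0°C.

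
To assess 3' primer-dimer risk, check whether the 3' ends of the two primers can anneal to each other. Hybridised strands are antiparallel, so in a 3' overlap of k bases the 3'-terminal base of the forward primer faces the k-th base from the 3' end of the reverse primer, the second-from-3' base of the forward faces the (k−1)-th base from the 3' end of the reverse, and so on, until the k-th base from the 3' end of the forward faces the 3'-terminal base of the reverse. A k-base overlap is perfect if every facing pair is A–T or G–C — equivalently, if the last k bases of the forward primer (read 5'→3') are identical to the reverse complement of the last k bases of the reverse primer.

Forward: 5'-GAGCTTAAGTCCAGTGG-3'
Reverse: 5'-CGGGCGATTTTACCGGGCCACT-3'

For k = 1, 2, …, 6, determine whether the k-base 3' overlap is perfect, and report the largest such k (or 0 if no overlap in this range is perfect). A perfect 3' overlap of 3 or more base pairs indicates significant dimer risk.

Longest perfect overlap: 5 complementary base pairs; significant dimer risk (threshold 3).

Last 6 bases (5'→3') — forward …CAGTGG, reverse …GCCACT.
Reverse complement of the reverse primer's last 6 bases: AGTGGC; its first k bases are the reverse complement of the reverse primer's last k bases, so a perfect k-base overlap needs the forward primer's last k bases to equal them.
Comparing (forward last k vs required): k=1: G vs A ✗; k=2: GG vs AG ✗; k=3: TGG vs AGT ✗; k=4: GTGG vs AGTG ✗; k=5: AGTGG vs AGTGG ✓; k=6: CAGTGG vs AGTGGC ✗.
Only k = 5 is perfect, so the longest perfect 3' overlap is 5.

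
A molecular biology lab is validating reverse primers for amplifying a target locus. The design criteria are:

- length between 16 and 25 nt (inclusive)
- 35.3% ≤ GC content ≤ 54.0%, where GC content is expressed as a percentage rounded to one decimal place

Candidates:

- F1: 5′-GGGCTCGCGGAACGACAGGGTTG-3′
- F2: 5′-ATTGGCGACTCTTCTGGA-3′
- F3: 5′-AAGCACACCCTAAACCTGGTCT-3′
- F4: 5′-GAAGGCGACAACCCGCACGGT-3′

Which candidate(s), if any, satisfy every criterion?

F2 and F3.

F1 (23 nt, A=4 T=3 G=11 C=5): length 23 ✓; GC 16/23 = 69.6%, outside 35.3–54.0% ✗ — fails.
F2 (18 nt, A=3 T=6 G=5 C=4): length 18 ✓; GC 9/18 = 50.0% ✓ — passes.
F3 (22 nt, A=7 T=4 G=3 C=8): length 22 ✓; GC 11/22 = 50.0% ✓ — passes.
F4 (21 nt, A=6 T=1 G=7 C=7): length 21 ✓; GC 14/21 = 66.7%, outside 35.3–54.0% ✗ — fails.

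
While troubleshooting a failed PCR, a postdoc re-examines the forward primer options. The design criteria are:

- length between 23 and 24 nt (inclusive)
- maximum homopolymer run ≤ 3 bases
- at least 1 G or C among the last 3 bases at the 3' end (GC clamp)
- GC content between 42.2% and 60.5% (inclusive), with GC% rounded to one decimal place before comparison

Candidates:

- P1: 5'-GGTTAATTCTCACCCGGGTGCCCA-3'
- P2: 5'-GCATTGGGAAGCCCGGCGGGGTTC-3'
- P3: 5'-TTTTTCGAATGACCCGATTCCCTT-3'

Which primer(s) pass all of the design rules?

P1 (24 nt, A=4 T=6 G=6 C=8): length 24 ✓; longest run = 3 ✓; 3' end CCA has 2 G/C ✓; GC 14/24 = 58.3% ✓ — passes.
P2 (24 nt, A=3 T=4 G=11 C=6): length 24 ✓; longest run = 4, exceeds 3 ✗; 3' end TTC has 1 G/C ✓; GC 17/24 = 70.8%, outside 42.2–60.5% ✗ — fails.
P3 (24 nt, A=4 T=10 G=3 C=7): length 24 ✓; longest run = 5, exceeds 3 ✗; 3' end CTT has 1 G/C ✓; GC 10/24 = 41.7%, outside 42.2–60.5% ✗ — fails.

P1 only.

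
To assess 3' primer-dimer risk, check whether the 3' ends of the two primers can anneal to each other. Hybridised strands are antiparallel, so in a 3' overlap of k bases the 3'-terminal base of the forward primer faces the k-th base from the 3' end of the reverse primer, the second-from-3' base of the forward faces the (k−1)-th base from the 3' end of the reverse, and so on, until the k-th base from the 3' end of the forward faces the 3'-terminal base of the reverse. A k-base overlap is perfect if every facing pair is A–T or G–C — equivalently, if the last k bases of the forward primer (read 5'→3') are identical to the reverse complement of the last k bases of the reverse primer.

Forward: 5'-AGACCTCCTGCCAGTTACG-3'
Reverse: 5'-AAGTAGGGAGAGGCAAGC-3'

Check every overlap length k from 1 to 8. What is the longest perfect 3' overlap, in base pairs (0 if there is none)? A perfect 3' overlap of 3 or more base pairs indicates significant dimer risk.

Longest perfect overlap: 1 complementary base pair; below the dimer-risk threshold (threshold 3).

Last 8 bases (5'→3') — forward …CAGTTACG, reverse …AGGCAAGC.
Reverse complement of the reverse primer's last 8 bases: GCTTGCCT; its first k bases are the reverse complement of the reverse primer's last k bases, so a perfect k-base overlap needs the forward primer's last k bases to equal them.
Comparing (forward last k vs required): k=1: G vs G ✓; k=2: CG vs GC ✗; k=3: ACG vs GCT ✗; k=4: TACG vs GCTT ✗; k=5: TTACG vs GCTTG ✗; k=6: GTTACG vs GCTTGC ✗; k=7: AGTTACG vs GCTTGCC ✗; k=8: CAGTTACG vs GCTTGCCT ✗.
Only k = 1 is perfect, so the longest perfect 3' overlap is 1.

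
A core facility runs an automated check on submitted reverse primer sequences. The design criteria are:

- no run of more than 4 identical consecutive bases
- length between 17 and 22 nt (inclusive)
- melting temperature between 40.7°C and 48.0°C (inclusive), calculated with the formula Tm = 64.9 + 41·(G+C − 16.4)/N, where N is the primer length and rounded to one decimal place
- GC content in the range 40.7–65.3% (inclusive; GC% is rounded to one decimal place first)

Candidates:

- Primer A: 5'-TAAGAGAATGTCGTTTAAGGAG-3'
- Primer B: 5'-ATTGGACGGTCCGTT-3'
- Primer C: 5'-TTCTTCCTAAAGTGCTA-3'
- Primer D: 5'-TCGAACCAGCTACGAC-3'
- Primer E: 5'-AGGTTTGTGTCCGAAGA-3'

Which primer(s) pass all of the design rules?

Primer E only.

Primer A (22 nt, A=8 T=6 G=7 C=1): longest run = 3 ✓; length 22 ✓; Tm = 64.9 + 41·(8 − 16.4)/22 = 49.2°C, outside 40.7–48.0°C ✗; GC 8/22 = 36.4%, outside 40.7–65.3% ✗ — fails.
Primer B (15 nt, A=2 T=5 G=5 C=3): longest run = 2 ✓; length 15, outside 17–22 ✗; Tm = 64.9 + 41·(8 − 16.4)/15 = 41.9°C ✓; GC 8/15 = 53.3% ✓ — fails.
Primer C (17 nt, A=4 T=7 G=2 C=4): longest run = 3 ✓; length 17 ✓; Tm = 64.9 + 41·(6 − 16.4)/17 = 39.8°C, outside 40.7–48.0°C ✗; GC 6/17 = 35.3%, outside 40.7–65.3% ✗ — fails.
Primer D (16 nt, A=5 T=2 G=3 C=6): longest run = 2 ✓; length 16, outside 17–22 ✗; Tm = 64.9 + 41·(9 − 16.4)/16 = 45.9°C ✓; GC 9/16 = 56.3% ✓ — fails.
Primer E (17 nt, A=4 T=5 G=6 C=2): longest run = 3 ✓; length 17 ✓; Tm = 64.9 + 41·(8 − 16.4)/17 = 44.6°C ✓; GC 8/17 = 47.1% ✓ — passes.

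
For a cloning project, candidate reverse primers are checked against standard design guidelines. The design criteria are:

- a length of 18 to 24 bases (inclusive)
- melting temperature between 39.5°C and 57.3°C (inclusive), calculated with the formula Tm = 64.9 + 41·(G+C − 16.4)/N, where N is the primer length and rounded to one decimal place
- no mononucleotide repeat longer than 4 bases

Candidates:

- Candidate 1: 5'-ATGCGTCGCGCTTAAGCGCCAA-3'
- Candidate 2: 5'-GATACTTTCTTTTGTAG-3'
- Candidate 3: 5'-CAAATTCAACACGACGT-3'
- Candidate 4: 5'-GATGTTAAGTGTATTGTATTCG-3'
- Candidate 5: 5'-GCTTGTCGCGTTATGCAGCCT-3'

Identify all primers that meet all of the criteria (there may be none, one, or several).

Candidate 4 and Candidate 5.

Candidate 1 (22 nt, A=5 T=4 G=6 C=7): length 22 ✓; Tm = 64.9 + 41·(13 − 16.4)/22 = 58.6°C, outside 39.5–57.3°C ✗; longest run = 2 ✓ — fails.
Candidate 2 (17 nt, A=3 T=9 G=3 C=2): length 17, outside 18–24 ✗; Tm = 64.9 + 41·(5 − 16.4)/17 = 37.4°C, outside 39.5–57.3°C ✗; longest run = 4 ✓ — fails.
Candidate 3 (17 nt, A=7 T=3 G=2 C=5): length 17, outside 18–24 ✗; Tm = 64.9 + 41·(7 − 16.4)/17 = 42.2°C ✓; longest run = 3 ✓ — fails.
Candidate 4 (22 nt, A=5 T=10 G=6 C=1): length 22 ✓; Tm = 64.9 + 41·(7 − 16.4)/22 = 47.4°C ✓; longest run = 2 ✓ — passes.
Candidate 5 (21 nt, A=2 T=7 G=6 C=6): length 21 ✓; Tm = 64.9 + 41·(12 − 16.4)/21 = 56.3°C ✓; longest run = 2 ✓ — passes.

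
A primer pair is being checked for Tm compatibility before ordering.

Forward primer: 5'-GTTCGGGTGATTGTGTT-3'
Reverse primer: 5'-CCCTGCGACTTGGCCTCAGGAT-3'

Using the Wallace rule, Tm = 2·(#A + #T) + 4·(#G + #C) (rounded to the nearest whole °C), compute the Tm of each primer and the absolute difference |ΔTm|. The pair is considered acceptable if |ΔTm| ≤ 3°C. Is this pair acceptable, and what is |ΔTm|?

Forward: A=1 T=8 G=7 C=1 → Tm = 2·9 + 4·8 = 50°C.
Reverse: A=3 T=5 G=6 C=8 → Tm = 2·8 + 4·14 = 72°C.
|ΔTm| = |50 − 72| = 22°C, > 3°C.

|ΔTm| = 22°C; the pair is not acceptable.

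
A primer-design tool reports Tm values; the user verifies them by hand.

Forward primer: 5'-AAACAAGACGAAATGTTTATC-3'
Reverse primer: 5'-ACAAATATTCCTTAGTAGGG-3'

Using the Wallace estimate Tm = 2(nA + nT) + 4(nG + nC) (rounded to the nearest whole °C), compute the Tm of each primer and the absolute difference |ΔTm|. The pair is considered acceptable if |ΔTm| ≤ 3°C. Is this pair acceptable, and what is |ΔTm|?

|ΔTm| = 0°C; the pair is acceptable.

Forward: A=10 T=5 G=3 C=3 → Tm = 2·15 + 4·6 = 54°C.
Reverse: A=7 T=6 G=4 C=3 → Tm = 2·13 + 4·7 = 54°C.
|ΔTm| = |54 − 54| = 0°C, ≤ 3°C.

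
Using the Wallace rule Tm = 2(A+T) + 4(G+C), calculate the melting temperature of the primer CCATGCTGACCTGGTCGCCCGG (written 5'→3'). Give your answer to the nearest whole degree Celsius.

76°C

Base counts: A=2, T=4, G=7, C=9 (length 22).
Tm = 2·(2+4) + 4·(7+9) = 2·6 + 4·16 = 12 + 64 = 76°C.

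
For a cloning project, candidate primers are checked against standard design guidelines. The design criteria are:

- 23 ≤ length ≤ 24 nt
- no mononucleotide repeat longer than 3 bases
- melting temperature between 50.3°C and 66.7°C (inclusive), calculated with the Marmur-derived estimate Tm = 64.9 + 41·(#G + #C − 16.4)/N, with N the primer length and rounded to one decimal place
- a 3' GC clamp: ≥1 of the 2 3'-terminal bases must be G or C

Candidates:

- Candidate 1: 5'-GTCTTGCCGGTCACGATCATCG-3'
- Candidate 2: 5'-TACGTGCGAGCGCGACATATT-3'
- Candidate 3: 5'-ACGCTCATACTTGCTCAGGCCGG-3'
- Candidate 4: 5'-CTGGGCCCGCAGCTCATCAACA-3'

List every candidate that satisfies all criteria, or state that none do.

Candidate 1 (22 nt, A=3 T=6 G=6 C=7): length 22, outside 23–24 ✗; longest run = 2 ✓; Tm = 64.9 + 41·(13 − 16.4)/22 = 58.6°C ✓; 3' end CG has 2 G/C ✓ — fails.
Candidate 2 (21 nt, A=5 T=5 G=6 C=5): length 21, outside 23–24 ✗; longest run = 2 ✓; Tm = 64.9 + 41·(11 − 16.4)/21 = 54.4°C ✓; 3' end TT has 0 G/C, need ≥1 ✗ — fails.
Candidate 3 (23 nt, A=4 T=5 G=6 C=8): length 23 ✓; longest run = 2 ✓; Tm = 64.9 + 41·(14 − 16.4)/23 = 60.6°C ✓; 3' end GG has 2 G/C ✓ — passes.
Candidate 4 (22 nt, A=5 T=3 G=5 C=9): length 22, outside 23–24 ✗; longest run = 3 ✓; Tm = 64.9 + 41·(14 − 16.4)/22 = 60.4°C ✓; 3' end CA has 1 G/C ✓ — fails.

Candidate 3 only.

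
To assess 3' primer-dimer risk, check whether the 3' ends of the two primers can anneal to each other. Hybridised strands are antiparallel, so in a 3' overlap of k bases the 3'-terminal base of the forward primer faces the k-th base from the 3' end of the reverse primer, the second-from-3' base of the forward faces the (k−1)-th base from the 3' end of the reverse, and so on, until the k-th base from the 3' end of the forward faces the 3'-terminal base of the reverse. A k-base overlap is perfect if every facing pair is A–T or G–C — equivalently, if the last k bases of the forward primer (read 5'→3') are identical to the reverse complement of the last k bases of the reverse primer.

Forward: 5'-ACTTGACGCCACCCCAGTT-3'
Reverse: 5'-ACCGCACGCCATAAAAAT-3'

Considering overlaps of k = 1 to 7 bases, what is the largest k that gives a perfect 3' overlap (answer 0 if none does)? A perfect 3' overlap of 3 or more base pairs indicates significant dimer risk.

Longest perfect overlap: 0 complementary base pairs; below the dimer-risk threshold (threshold 3).

Last 7 bases (5'→3') — forward …CCCAGTT, reverse …TAAAAAT.
Reverse complement of the reverse primer's last 7 bases: ATTTTTA; its first k bases are the reverse complement of the reverse primer's last k bases, so a perfect k-base overlap needs the forward primer's last k bases to equal them.
Comparing (forward last k vs required): k=1: T vs A ✗; k=2: TT vs AT ✗; k=3: GTT vs ATT ✗; k=4: AGTT vs ATTT ✗; k=5: CAGTT vs ATTTT ✗; k=6: CCAGTT vs ATTTTT ✗; k=7: CCCAGTT vs ATTTTTA ✗.
No overlap length from 1 to 7 is perfect, so the longest perfect 3' overlap is 0.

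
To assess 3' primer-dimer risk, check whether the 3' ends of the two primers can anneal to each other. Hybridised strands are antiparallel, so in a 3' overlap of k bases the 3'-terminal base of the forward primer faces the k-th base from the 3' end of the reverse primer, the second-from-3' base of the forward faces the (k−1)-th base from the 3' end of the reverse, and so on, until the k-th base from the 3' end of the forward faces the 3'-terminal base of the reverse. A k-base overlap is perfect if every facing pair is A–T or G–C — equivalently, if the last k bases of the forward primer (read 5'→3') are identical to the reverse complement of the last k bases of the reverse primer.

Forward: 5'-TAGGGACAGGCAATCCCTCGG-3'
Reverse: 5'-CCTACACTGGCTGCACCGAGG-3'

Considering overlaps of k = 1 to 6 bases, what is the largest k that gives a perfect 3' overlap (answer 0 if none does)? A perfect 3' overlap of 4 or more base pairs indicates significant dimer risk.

Longest perfect overlap: 6 complementary base pairs; significant dimer risk (threshold 4).

Last 6 bases (5'→3') — forward …CCTCGG, reverse …CCGAGG.
Reverse complement of the reverse primer's last 6 bases: CCTCGG; its first k bases are the reverse complement of the reverse primer's last k bases, so a perfect k-base overlap needs the forward primer's last k bases to equal them.
Comparing (forward last k vs required): k=1: G vs C ✗; k=2: GG vs CC ✗; k=3: CGG vs CCT ✗; k=4: TCGG vs CCTC ✗; k=5: CTCGG vs CCTCG ✗; k=6: CCTCGG vs CCTCGG ✓.
Only k = 6 is perfect, so the longest perfect 3' overlap is 6.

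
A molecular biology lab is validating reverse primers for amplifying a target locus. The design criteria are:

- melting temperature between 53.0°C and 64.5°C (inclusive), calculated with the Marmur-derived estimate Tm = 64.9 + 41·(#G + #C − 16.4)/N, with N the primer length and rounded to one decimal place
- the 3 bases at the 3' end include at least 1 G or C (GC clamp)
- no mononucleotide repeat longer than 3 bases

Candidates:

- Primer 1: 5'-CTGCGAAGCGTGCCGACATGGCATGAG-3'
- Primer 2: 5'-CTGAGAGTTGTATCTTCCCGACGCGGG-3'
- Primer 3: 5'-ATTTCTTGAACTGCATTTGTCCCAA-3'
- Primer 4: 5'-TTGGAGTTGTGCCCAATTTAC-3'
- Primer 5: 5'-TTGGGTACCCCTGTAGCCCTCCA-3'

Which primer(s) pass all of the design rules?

Primer 1 (27 nt, A=6 T=4 G=10 C=7): Tm = 64.9 + 41·(17 − 16.4)/27 = 65.8°C, outside 53.0–64.5°C ✗; 3' end GAG has 2 G/C ✓; longest run = 2 ✓ — fails.
Primer 2 (27 nt, A=4 T=7 G=9 C=7): Tm = 64.9 + 41·(16 − 16.4)/27 = 64.3°C ✓; 3' end GGG has 3 G/C ✓; longest run = 3 ✓ — passes.
Primer 3 (25 nt, A=6 T=10 G=3 C=6): Tm = 64.9 + 41·(9 − 16.4)/25 = 52.8°C, outside 53.0–64.5°C ✗; 3' end CAA has 1 G/C ✓; longest run = 3 ✓ — fails.
Primer 4 (21 nt, A=4 T=8 G=5 C=4): Tm = 64.9 + 41·(9 − 16.4)/21 = 50.5°C, outside 53.0–64.5°C ✗; 3' end TAC has 1 G/C ✓; longest run = 3 ✓ — fails.
Primer 5 (23 nt, A=3 T=6 G=5 C=9): Tm = 64.9 + 41·(14 − 16.4)/23 = 60.6°C ✓; 3' end CCA has 2 G/C ✓; longest run = 4, exceeds 3 ✗ — fails.

Primer 2 only.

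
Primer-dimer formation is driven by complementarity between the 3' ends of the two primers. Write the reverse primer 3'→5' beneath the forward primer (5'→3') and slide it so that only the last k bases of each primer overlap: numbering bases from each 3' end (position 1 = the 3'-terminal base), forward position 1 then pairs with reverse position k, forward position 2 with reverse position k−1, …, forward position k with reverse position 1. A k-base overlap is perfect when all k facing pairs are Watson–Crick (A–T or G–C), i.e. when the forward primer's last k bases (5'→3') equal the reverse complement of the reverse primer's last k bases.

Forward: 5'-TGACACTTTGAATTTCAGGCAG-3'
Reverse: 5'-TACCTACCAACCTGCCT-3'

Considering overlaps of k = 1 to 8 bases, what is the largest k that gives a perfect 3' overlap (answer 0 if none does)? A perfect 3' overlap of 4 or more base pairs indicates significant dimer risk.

Last 8 bases (5'→3') — forward …TCAGGCAG, reverse …ACCTGCCT.
Reverse complement of the reverse primer's last 8 bases: AGGCAGGT; its first k bases are the reverse complement of the reverse primer's last k bases, so a perfect k-base overlap needs the forward primer's last k bases to equal them.
Comparing (forward last k vs required): k=1: G vs A ✗; k=2: AG vs AG ✓; k=3: CAG vs AGG ✗; k=4: GCAG vs AGGC ✗; k=5: GGCAG vs AGGCA ✗; k=6: AGGCAG vs AGGCAG ✓; k=7: CAGGCAG vs AGGCAGG ✗; k=8: TCAGGCAG vs AGGCAGGT ✗.
Perfect overlaps at k = 2, 6; the largest is 6.

Longest perfect overlap: 6 complementary base pairs; significant dimer risk (threshold 4).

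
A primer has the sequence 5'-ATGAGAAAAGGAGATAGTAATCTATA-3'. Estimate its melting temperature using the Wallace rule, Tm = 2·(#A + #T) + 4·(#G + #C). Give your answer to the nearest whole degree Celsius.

66°C

Base counts: A=13, T=6, G=6, C=1 (length 26).
Tm = 2·(13+6) + 4·(6+1) = 2·19 + 4·7 = 38 + 28 = 66°C.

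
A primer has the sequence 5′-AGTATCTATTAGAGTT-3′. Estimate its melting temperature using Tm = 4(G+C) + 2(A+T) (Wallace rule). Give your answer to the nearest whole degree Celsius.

40°C

Base counts: A=5, T=7, G=3, C=1 (length 16).
Tm = 2·(5+7) + 4·(3+1) = 2·12 + 4·4 = 24 + 16 = 40°C.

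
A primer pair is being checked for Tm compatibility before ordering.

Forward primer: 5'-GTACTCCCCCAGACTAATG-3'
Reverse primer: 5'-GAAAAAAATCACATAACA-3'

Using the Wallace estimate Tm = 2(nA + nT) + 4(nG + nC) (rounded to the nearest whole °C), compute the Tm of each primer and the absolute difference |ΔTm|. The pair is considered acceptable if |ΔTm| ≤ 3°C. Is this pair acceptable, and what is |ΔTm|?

Forward: A=5 T=4 G=3 C=7 → Tm = 2·9 + 4·10 = 58°C.
Reverse: A=12 T=2 G=1 C=3 → Tm = 2·14 + 4·4 = 44°C.
|ΔTm| = |58 − 44| = 14°C, > 3°C.

|ΔTm| = 14°C; the pair is not acceptable.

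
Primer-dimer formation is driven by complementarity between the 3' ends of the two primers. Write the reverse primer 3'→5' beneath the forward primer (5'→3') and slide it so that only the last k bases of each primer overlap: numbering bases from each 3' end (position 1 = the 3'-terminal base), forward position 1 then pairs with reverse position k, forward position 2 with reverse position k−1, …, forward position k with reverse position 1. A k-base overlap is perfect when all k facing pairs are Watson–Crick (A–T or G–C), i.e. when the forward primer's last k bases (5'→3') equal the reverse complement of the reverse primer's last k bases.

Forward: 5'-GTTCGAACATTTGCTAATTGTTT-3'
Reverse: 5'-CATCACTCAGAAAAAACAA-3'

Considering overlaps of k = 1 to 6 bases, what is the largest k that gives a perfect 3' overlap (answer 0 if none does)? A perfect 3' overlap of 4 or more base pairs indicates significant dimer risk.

Longest perfect overlap: 6 complementary base pairs; significant dimer risk (threshold 4).

Last 6 bases (5'→3') — forward …TTGTTT, reverse …AAACAA.
Reverse complement of the reverse primer's last 6 bases: TTGTTT; its first k bases are the reverse complement of the reverse primer's last k bases, so a perfect k-base overlap needs the forward primer's last k bases to equal them.
Comparing (forward last k vs required): k=1: T vs T ✓; k=2: TT vs TT ✓; k=3: TTT vs TTG ✗; k=4: GTTT vs TTGT ✗; k=5: TGTTT vs TTGTT ✗; k=6: TTGTTT vs TTGTTT ✓.
Perfect overlaps at k = 1, 2, 6; the largest is 6.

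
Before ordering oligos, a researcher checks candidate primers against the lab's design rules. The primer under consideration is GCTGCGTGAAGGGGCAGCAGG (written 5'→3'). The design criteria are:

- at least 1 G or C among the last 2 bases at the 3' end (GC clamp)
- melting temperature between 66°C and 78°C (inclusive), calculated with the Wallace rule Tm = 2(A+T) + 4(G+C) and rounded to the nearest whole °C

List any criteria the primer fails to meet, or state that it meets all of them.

Meets all criteria.

Base counts: A=4, T=2, G=11, C=4 (length 21).
GC clamp: 3' end GG has 2 G/C ✓
Tm: Tm = 2·6 + 4·15 = 72°C ✓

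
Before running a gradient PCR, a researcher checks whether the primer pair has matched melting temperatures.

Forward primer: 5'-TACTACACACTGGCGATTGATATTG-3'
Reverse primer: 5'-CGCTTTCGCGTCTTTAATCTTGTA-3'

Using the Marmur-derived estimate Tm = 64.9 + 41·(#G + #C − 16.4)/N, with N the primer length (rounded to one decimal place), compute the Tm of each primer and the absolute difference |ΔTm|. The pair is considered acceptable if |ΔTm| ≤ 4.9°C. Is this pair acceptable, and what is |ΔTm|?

|ΔTm| = 0.4°C; the pair is acceptable.

Forward: G+C = 10, N = 25 → Tm = 64.9 + 41·(10 − 16.4)/25 = 54.4°C.
Reverse: G+C = 10, N = 24 → Tm = 64.9 + 41·(10 − 16.4)/24 = 54.0°C.
|ΔTm| = |54.4 − 54.0| = 0.4°C, ≤ 4.9°C.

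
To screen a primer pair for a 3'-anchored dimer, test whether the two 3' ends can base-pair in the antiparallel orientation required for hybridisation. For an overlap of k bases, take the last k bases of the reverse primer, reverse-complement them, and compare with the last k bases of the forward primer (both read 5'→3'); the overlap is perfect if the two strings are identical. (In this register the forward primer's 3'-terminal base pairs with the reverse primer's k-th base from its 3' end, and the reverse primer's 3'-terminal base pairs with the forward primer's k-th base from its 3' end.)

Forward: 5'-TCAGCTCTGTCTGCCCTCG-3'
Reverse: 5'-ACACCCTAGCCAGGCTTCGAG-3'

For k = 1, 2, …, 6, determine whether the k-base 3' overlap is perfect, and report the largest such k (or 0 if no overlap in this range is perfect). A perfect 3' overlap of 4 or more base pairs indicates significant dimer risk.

Longest perfect overlap: 4 complementary base pairs; significant dimer risk (threshold 4).

Last 6 bases (5'→3') — forward …CCCTCG, reverse …TTCGAG.
Reverse complement of the reverse primer's last 6 bases: CTCGAA; its first k bases are the reverse complement of the reverse primer's last k bases, so a perfect k-base overlap needs the forward primer's last k bases to equal them.
Comparing (forward last k vs required): k=1: G vs C ✗; k=2: CG vs CT ✗; k=3: TCG vs CTC ✗; k=4: CTCG vs CTCG ✓; k=5: CCTCG vs CTCGA ✗; k=6: CCCTCG vs CTCGAA ✗.
Only k = 4 is perfect, so the longest perfect 3' overlap is 4.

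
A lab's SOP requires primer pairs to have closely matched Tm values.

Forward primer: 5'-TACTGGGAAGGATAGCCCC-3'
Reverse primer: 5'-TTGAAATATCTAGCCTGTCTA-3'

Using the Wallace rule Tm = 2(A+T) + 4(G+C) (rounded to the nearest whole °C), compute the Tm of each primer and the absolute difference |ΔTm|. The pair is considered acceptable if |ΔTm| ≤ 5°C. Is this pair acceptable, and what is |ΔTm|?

Forward: A=5 T=3 G=6 C=5 → Tm = 2·8 + 4·11 = 60°C.
Reverse: A=6 T=8 G=3 C=4 → Tm = 2·14 + 4·7 = 56°C.
|ΔTm| = |60 − 56| = 4°C, ≤ 5°C.

|ΔTm| = 4°C; the pair is acceptable.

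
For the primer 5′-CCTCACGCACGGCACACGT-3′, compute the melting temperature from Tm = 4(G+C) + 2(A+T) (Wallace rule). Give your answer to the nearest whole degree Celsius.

64°C

Base counts: A=4, T=2, G=4, C=9 (length 19).
Tm = 2·(4+2) + 4·(4+9) = 2·6 + 4·13 = 12 + 52 = 64°C.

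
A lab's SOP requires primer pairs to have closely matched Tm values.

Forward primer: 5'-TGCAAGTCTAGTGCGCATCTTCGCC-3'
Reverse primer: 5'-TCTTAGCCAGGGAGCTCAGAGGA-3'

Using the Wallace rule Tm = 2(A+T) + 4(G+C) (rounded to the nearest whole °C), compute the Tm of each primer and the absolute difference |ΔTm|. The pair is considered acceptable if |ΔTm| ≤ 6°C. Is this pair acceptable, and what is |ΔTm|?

Forward: A=4 T=7 G=6 C=8 → Tm = 2·11 + 4·14 = 78°C.
Reverse: A=6 T=4 G=8 C=5 → Tm = 2·10 + 4·13 = 72°C.
|ΔTm| = |78 − 72| = 6°C, ≤ 6°C.

|ΔTm| = 6°C; the pair is acceptable.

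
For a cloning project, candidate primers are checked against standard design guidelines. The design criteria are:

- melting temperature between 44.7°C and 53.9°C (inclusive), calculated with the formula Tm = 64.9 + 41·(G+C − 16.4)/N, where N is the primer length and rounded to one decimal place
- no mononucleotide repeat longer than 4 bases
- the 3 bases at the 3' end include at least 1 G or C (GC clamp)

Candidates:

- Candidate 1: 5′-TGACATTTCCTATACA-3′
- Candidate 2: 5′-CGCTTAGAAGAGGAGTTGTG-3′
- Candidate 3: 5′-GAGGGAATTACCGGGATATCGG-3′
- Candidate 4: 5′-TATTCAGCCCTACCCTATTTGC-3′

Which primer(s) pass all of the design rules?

Candidate 2 and Candidate 4.

Candidate 1 (16 nt, A=5 T=6 G=1 C=4): Tm = 64.9 + 41·(5 − 16.4)/16 = 35.7°C, outside 44.7–53.9°C ✗; longest run = 3 ✓; 3' end ACA has 1 G/C ✓ — fails.
Candidate 2 (20 nt, A=5 T=5 G=8 C=2): Tm = 64.9 + 41·(10 − 16.4)/20 = 51.8°C ✓; longest run = 2 ✓; 3' end GTG has 2 G/C ✓ — passes.
Candidate 3 (22 nt, A=6 T=4 G=9 C=3): Tm = 64.9 + 41·(12 − 16.4)/22 = 56.7°C, outside 44.7–53.9°C ✗; longest run = 3 ✓; 3' end CGG has 3 G/C ✓ — fails.
Candidate 4 (22 nt, A=4 T=8 G=2 C=8): Tm = 64.9 + 41·(10 − 16.4)/22 = 53.0°C ✓; longest run = 3 ✓; 3' end TGC has 2 G/C ✓ — passes.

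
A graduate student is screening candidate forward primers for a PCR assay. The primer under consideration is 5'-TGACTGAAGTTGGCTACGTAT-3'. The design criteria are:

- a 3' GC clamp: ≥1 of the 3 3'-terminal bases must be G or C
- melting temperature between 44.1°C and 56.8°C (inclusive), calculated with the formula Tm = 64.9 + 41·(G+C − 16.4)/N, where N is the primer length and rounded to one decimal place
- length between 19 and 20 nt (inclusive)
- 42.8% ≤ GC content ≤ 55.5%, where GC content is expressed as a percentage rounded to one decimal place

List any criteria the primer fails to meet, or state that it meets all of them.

Fails: GC clamp, length.

Base counts: A=5, T=7, G=6, C=3 (length 21).
GC clamp: 3' end TAT has 0 G/C, need ≥1 ✗
Tm: Tm = 64.9 + 41·(9 − 16.4)/21 = 50.5°C ✓
length: length 21, outside 19–20 ✗
GC content: GC 9/21 = 42.9% ✓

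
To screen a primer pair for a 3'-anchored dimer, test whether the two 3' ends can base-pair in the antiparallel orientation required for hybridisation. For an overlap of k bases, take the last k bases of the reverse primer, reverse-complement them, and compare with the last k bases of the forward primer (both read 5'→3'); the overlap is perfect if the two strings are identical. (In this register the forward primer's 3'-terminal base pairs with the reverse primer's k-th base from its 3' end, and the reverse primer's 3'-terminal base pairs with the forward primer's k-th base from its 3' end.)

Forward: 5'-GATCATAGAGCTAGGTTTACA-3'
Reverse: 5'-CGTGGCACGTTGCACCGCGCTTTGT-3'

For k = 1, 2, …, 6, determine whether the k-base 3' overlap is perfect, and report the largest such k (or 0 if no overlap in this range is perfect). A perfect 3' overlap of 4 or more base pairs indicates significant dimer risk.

Last 6 bases (5'→3') — forward …TTTACA, reverse …CTTTGT.
Reverse complement of the reverse primer's last 6 bases: ACAAAG; its first k bases are the reverse complement of the reverse primer's last k bases, so a perfect k-base overlap needs the forward primer's last k bases to equal them.
Comparing (forward last k vs required): k=1: A vs A ✓; k=2: CA vs AC ✗; k=3: ACA vs ACA ✓; k=4: TACA vs ACAA ✗; k=5: TTACA vs ACAAA ✗; k=6: TTTACA vs ACAAAG ✗.
Perfect overlaps at k = 1, 3; the largest is 3.

Longest perfect overlap: 3 complementary base pairs; below the dimer-risk threshold (threshold 4).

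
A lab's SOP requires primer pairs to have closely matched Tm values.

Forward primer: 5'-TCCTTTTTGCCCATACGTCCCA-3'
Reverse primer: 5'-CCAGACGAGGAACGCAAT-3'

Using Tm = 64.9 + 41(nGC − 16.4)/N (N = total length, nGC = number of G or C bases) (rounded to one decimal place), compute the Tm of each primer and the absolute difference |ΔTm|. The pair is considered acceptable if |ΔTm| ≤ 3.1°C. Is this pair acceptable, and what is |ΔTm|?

|ΔTm| = 4.5°C; the pair is not acceptable.

Forward: G+C = 11, N = 22 → Tm = 64.9 + 41·(11 − 16.4)/22 = 54.8°C.
Reverse: G+C = 10, N = 18 → Tm = 64.9 + 41·(10 − 16.4)/18 = 50.3°C.
|ΔTm| = |54.8 − 50.3| = 4.5°C, > 3.1°C.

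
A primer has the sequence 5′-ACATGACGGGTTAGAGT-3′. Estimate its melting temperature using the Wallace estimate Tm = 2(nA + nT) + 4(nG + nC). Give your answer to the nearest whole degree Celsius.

50°C

Base counts: A=5, T=4, G=6, C=2 (length 17).
Tm = 2·(5+4) + 4·(6+2) = 2·9 + 4·8 = 18 + 32 = 50°C.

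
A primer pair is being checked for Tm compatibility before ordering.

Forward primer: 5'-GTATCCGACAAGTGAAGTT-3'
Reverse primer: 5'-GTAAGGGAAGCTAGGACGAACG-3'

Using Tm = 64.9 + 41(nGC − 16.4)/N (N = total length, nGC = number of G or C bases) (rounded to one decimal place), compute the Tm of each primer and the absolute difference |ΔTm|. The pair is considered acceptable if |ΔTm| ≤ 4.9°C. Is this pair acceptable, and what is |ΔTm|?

|ΔTm| = 9.9°C; the pair is not acceptable.

Forward: G+C = 8, N = 19 → Tm = 64.9 + 41·(8 − 16.4)/19 = 46.8°C.
Reverse: G+C = 12, N = 22 → Tm = 64.9 + 41·(12 − 16.4)/22 = 56.7°C.
|ΔTm| = |46.8 − 56.7| = 9.9°C, > 4.9°C.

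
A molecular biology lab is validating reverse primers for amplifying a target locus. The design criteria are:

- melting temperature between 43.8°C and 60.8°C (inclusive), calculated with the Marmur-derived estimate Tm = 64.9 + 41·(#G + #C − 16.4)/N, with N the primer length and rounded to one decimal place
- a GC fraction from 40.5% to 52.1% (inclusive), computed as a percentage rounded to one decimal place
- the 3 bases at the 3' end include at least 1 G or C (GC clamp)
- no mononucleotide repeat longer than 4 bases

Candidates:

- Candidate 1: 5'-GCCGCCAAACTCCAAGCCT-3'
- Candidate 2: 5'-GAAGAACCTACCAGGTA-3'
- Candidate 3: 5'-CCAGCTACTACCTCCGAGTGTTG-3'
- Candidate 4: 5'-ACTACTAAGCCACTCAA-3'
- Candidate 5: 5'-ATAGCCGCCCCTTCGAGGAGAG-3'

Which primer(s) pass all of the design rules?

Candidate 2 only.

Candidate 1 (19 nt, A=5 T=2 G=3 C=9): Tm = 64.9 + 41·(12 − 16.4)/19 = 55.4°C ✓; GC 12/19 = 63.2%, outside 40.5–52.1% ✗; 3' end CCT has 2 G/C ✓; longest run = 3 ✓ — fails.
Candidate 2 (17 nt, A=7 T=2 G=4 C=4): Tm = 64.9 + 41·(8 − 16.4)/17 = 44.6°C ✓; GC 8/17 = 47.1% ✓; 3' end GTA has 1 G/C ✓; longest run = 2 ✓ — passes.
Candidate 3 (23 nt, A=4 T=6 G=5 C=8): Tm = 64.9 + 41·(13 − 16.4)/23 = 58.8°C ✓; GC 13/23 = 56.5%, outside 40.5–52.1% ✗; 3' end TTG has 1 G/C ✓; longest run = 2 ✓ — fails.
Candidate 4 (17 nt, A=7 T=3 G=1 C=6): Tm = 64.9 + 41·(7 − 16.4)/17 = 42.2°C, outside 43.8–60.8°C ✗; GC 7/17 = 41.2% ✓; 3' end CAA has 1 G/C ✓; longest run = 2 ✓ — fails.
Candidate 5 (22 nt, A=5 T=3 G=7 C=7): Tm = 64.9 + 41·(14 − 16.4)/22 = 60.4°C ✓; GC 14/22 = 63.6%, outside 40.5–52.1% ✗; 3' end GAG has 2 G/C ✓; longest run = 4 ✓ — fails.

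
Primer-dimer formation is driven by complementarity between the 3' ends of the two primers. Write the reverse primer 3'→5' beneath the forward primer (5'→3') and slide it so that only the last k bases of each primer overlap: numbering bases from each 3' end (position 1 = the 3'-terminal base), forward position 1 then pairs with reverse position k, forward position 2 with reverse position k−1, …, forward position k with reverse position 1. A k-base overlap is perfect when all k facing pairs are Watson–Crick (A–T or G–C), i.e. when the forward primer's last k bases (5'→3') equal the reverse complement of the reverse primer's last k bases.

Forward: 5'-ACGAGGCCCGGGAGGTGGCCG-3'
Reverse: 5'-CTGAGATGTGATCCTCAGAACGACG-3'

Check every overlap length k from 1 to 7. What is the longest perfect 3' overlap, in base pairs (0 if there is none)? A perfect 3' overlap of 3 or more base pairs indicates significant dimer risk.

Longest perfect overlap: 2 complementary base pairs; below the dimer-risk threshold (threshold 3).

Last 7 bases (5'→3') — forward …GTGGCCG, reverse …AACGACG.
Reverse complement of the reverse primer's last 7 bases: CGTCGTT; its first k bases are the reverse complement of the reverse primer's last k bases, so a perfect k-base overlap needs the forward primer's last k bases to equal them.
Comparing (forward last k vs required): k=1: G vs C ✗; k=2: CG vs CG ✓; k=3: CCG vs CGT ✗; k=4: GCCG vs CGTC ✗; k=5: GGCCG vs CGTCG ✗; k=6: TGGCCG vs CGTCGT ✗; k=7: GTGGCCG vs CGTCGTT ✗.
Only k = 2 is perfect, so the longest perfect 3' overlap is 2.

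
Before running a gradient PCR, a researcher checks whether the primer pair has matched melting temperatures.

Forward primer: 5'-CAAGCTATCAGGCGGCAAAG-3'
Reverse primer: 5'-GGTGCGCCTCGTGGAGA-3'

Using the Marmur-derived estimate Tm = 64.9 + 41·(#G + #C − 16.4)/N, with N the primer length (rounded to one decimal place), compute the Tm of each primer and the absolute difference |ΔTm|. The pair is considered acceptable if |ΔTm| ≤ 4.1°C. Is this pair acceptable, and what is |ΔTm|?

|ΔTm| = 0.5°C; the pair is acceptable.

Forward: G+C = 11, N = 20 → Tm = 64.9 + 41·(11 − 16.4)/20 = 53.8°C.
Reverse: G+C = 12, N = 17 → Tm = 64.9 + 41·(12 − 16.4)/17 = 54.3°C.
|ΔTm| = |53.8 − 54.3| = 0.5°C, ≤ 4.1°C.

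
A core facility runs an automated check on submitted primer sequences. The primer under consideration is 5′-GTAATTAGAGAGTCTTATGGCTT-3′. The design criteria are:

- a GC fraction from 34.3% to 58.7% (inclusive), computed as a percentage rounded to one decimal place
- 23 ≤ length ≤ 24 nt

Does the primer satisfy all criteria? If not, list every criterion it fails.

Meets all criteria.

Base counts: A=6, T=9, G=6, C=2 (length 23).
GC content: GC 8/23 = 34.8% ✓
length: length 23 ✓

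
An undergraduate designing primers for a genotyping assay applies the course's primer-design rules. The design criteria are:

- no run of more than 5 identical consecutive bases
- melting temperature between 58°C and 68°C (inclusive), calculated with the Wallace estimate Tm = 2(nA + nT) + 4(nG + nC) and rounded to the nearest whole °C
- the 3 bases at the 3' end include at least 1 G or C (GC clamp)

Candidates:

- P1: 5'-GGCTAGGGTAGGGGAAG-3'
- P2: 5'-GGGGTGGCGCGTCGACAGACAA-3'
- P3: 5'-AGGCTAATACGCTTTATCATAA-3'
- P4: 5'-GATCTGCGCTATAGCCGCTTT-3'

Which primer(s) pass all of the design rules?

None of the candidates satisfy all criteria.

P1 (17 nt, A=4 T=2 G=10 C=1): longest run = 4 ✓; Tm = 2·6 + 4·11 = 56°C, outside 58–68°C ✗; 3' end AAG has 1 G/C ✓ — fails.
P2 (22 nt, A=5 T=2 G=10 C=5): longest run = 4 ✓; Tm = 2·7 + 4·15 = 74°C, outside 58–68°C ✗; 3' end CAA has 1 G/C ✓ — fails.
P3 (22 nt, A=8 T=7 G=3 C=4): longest run = 3 ✓; Tm = 2·15 + 4·7 = 58°C ✓; 3' end TAA has 0 G/C, need ≥1 ✗ — fails.
P4 (21 nt, A=3 T=7 G=5 C=6): longest run = 3 ✓; Tm = 2·10 + 4·11 = 64°C ✓; 3' end TTT has 0 G/C, need ≥1 ✗ — fails.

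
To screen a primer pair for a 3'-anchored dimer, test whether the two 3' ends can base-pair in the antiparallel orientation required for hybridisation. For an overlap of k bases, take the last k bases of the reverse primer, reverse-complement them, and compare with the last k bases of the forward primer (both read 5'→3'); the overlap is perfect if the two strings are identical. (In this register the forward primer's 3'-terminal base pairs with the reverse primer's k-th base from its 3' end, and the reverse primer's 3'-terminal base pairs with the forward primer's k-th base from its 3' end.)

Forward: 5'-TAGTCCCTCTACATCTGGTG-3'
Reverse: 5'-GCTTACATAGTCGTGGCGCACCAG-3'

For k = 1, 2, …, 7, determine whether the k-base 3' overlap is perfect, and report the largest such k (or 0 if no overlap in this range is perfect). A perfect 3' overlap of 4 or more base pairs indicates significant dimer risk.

Last 7 bases (5'→3') — forward …TCTGGTG, reverse …GCACCAG.
Reverse complement of the reverse primer's last 7 bases: CTGGTGC; its first k bases are the reverse complement of the reverse primer's last k bases, so a perfect k-base overlap needs the forward primer's last k bases to equal them.
Comparing (forward last k vs required): k=1: G vs C ✗; k=2: TG vs CT ✗; k=3: GTG vs CTG ✗; k=4: GGTG vs CTGG ✗; k=5: TGGTG vs CTGGT ✗; k=6: CTGGTG vs CTGGTG ✓; k=7: TCTGGTG vs CTGGTGC ✗.
Only k = 6 is perfect, so the longest perfect 3' overlap is 6.

Longest perfect overlap: 6 complementary base pairs; significant dimer risk (threshold 4).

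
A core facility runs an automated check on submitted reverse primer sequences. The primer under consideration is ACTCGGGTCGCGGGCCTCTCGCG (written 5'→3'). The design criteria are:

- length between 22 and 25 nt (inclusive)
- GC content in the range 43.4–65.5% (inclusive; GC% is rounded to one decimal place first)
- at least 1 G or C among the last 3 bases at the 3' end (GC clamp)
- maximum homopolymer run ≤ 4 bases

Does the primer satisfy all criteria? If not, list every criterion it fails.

Fails: GC content.

Base counts: A=1, T=4, G=9, C=9 (length 23).
length: length 23 ✓
GC content: GC 18/23 = 78.3%, outside 43.4–65.5% ✗
GC clamp: 3' end GCG has 3 G/C ✓
homopolymer run: longest run = 3 ✓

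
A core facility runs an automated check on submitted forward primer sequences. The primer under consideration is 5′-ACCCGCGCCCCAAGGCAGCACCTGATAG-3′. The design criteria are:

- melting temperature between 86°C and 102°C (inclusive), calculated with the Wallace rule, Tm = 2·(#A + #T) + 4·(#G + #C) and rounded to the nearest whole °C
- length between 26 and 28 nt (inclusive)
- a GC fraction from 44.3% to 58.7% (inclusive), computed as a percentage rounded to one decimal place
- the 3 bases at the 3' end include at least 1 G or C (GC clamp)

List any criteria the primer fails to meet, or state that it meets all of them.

Base counts: A=7, T=2, G=7, C=12 (length 28).
Tm: Tm = 2·9 + 4·19 = 94°C ✓
length: length 28 ✓
GC content: GC 19/28 = 67.9%, outside 44.3–58.7% ✗
GC clamp: 3' end TAG has 1 G/C ✓

Fails: GC content.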